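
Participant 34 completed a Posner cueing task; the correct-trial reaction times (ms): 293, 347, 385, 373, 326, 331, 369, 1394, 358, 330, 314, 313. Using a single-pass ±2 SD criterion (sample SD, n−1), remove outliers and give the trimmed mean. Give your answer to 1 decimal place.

339.9 ms

n = 12, ΣRT = 5133, M = 427.750
Σ(x−M)² = 1026834.25; s = √(1026834.25/11) = 305.530
Cutoffs: 427.750 ± 2·305.530 → [-183.3, 1038.8]
Outside: 1394 → excluded.
Retained (n=11): Σ = 3739, mean = 3739/11 = 339.909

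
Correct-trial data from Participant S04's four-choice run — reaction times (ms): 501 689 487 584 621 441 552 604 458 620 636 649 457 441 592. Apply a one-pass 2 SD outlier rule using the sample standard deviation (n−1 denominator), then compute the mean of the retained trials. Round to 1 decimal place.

n = 15, ΣRT = 8332, M = 555.467
Σ(x−M)² = 99095.73; s = √(99095.73/14) = 84.132
Cutoffs: 555.467 ± 2·84.132 → [387.2, 723.7]
No RTs fall outside the cutoffs; all 15 retained. Mean = 8332/15 = 555.467

555.5 ms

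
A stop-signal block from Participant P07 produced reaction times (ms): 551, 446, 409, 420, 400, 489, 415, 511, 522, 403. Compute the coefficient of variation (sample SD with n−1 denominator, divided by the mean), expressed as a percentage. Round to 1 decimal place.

12.4%

n = 10, Σ = 4566, M = 456.6000
Σ(x−M)² = 28722.400; s = √(28722.400/9) = 56.4923
CV = 56.4923 / 456.6000 = 0.12372 = 12.372%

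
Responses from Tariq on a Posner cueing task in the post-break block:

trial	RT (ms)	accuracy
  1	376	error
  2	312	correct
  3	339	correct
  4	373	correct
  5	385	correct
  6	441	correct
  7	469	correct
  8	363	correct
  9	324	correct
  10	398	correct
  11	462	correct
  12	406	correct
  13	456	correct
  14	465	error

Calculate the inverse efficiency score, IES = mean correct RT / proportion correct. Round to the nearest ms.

Correct trials (n=12): 312, 339, 373, 385, 441, 469, 363, 324, 398, 462, 406, 456
Mean correct RT = 4728/12 = 394.0000 ms
Proportion correct = 12/14
IES = 394.0000 / (12/14) = 459.667 ms

460 ms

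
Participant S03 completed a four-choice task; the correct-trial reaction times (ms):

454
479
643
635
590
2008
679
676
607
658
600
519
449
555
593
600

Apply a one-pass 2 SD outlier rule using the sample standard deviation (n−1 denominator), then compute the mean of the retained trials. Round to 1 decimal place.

582.5 ms

n = 16, ΣRT = 10745, M = 671.562
Σ(x−M)² = 1986521.94; s = √(1986521.94/15) = 363.916
Cutoffs: 671.562 ± 2·363.916 → [-56.3, 1399.4]
Outside: 2008 → excluded.
Retained (n=15): Σ = 8737, mean = 8737/15 = 582.467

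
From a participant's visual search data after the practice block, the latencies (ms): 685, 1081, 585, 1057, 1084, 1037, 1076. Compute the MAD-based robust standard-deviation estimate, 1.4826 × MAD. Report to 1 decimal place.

Sorted: 585, 685, 1037, 1057, 1076, 1081, 1084 → median = 1057
|x − 1057| sorted: 0, 19, 20, 24, 27, 372, 472 → MAD = 24
Robust SD ≈ 1.4826 × 24 = 35.582

35.6 ms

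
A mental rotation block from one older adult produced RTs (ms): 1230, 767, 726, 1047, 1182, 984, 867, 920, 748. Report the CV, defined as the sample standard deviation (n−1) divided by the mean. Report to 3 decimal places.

n = 9, Σ = 8471, M = 941.2222
Σ(x−M)² = 274353.556; s = √(274353.556/8) = 185.1869
CV = 185.1869 / 941.2222 = 0.19675

0.197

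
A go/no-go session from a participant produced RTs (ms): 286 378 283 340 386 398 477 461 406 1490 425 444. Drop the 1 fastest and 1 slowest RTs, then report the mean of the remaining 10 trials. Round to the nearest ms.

400 ms

Sorted: 283, 286, 340, 378, 386, 398, 406, 425, 444, 461, 477, 1490
Drop lowest 1 (283) and highest 1 (1490)
Remaining (n=10): Σ = 4001, mean = 4001/10 = 400.100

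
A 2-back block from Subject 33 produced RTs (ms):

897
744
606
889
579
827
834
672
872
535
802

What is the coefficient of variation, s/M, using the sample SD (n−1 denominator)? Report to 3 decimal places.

0.176

n = 11, Σ = 8257, M = 750.6364
Σ(x−M)² = 173820.545; s = √(173820.545/10) = 131.8410
CV = 131.8410 / 750.6364 = 0.17564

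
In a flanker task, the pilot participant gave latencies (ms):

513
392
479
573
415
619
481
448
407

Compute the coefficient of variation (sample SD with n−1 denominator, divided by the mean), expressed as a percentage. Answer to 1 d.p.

16.0%

n = 9, Σ = 4327, M = 480.7778
Σ(x−M)² = 47377.556; s = √(47377.556/8) = 76.9558
CV = 76.9558 / 480.7778 = 0.16007 = 16.007%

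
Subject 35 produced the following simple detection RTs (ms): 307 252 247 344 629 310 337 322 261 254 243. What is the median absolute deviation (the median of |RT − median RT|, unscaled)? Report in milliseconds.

46 ms

Sorted: 243, 247, 252, 254, 261, 307, 310, 322, 337, 344, 629 → median = 307
|x − 307|: 0, 55, 60, 37, 322, 3, 30, 15, 46, 53, 64
Sorted deviations: 0, 3, 15, 30, 37, 46, 53, 55, 60, 64, 322 → MAD = 46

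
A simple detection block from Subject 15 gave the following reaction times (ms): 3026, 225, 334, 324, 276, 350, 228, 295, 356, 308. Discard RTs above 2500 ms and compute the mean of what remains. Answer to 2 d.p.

Excluded: 3026
Retained (n=9): Σ = 2696
Mean = 2696/9 = 299.5556

299.56 ms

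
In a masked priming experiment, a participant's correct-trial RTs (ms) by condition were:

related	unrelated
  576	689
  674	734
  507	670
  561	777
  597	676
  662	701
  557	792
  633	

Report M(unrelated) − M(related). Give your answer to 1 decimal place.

124.0 ms

M(related) = 4767/8 = 595.875
M(unrelated) = 5039/7 = 719.857
Difference = 719.857 − 595.875 = 123.982 ms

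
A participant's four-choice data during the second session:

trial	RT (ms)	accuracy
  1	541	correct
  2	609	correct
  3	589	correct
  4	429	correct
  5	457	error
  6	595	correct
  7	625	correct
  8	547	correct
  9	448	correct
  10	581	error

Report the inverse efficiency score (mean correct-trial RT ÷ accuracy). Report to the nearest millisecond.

Correct trials (n=8): 541, 609, 589, 429, 595, 625, 547, 448
Mean correct RT = 4383/8 = 547.8750 ms
Proportion correct = 8/10
IES = 547.8750 / (8/10) = 684.844 ms

685 ms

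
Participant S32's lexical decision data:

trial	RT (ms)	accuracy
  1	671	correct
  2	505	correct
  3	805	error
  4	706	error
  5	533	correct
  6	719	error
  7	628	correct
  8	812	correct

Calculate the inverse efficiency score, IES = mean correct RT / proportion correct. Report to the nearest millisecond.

1008 ms

Correct trials (n=5): 671, 505, 533, 628, 812
Mean correct RT = 3149/5 = 629.8000 ms
Proportion correct = 5/8
IES = 629.8000 / (5/8) = 1007.680 ms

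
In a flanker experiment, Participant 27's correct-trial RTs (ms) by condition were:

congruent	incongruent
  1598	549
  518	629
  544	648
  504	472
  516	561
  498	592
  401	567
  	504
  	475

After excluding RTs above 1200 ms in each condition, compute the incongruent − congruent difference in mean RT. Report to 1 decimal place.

58.4 ms

congruent: exclude 1598
M(congruent) = 2981/6 = 496.833
M(incongruent) = 4997/9 = 555.222
Difference = 555.222 − 496.833 = 58.389 ms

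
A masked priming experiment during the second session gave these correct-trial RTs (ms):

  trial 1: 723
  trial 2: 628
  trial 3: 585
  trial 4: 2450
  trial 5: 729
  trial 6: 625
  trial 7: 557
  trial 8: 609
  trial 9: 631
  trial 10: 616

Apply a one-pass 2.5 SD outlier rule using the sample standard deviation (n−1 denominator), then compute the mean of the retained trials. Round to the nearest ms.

n = 10, ΣRT = 8153, M = 815.300
Σ(x−M)² = 2995510.10; s = √(2995510.10/9) = 576.918
Cutoffs: 815.300 ± 2.5·576.918 → [-627.0, 2257.6]
Outside: 2450 → excluded.
Retained (n=9): Σ = 5703, mean = 5703/9 = 633.667

634 ms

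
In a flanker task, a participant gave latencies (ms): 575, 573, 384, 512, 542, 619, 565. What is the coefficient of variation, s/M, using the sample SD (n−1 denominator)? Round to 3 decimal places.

0.140

n = 7, Σ = 3770, M = 538.5714
Σ(x−M)² = 34289.714; s = √(34289.714/6) = 75.5973
CV = 75.5973 / 538.5714 = 0.14037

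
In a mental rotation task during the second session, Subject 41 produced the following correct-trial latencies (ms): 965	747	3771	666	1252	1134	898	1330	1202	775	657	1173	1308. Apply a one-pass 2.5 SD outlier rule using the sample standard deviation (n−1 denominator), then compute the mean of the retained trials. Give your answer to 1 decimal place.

1008.9 ms

n = 13, ΣRT = 15878, M = 1221.385
Σ(x−M)² = 7752721.08; s = √(7752721.08/12) = 803.779
Cutoffs: 1221.385 ± 2.5·803.779 → [-788.1, 3230.8]
Outside: 3771 → excluded.
Retained (n=12): Σ = 12107, mean = 12107/12 = 1008.917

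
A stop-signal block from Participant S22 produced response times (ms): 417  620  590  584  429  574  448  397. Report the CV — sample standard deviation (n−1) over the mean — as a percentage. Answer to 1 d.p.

n = 8, Σ = 4059, M = 507.3750
Σ(x−M)² = 59839.875; s = √(59839.875/7) = 92.4584
CV = 92.4584 / 507.3750 = 0.18223 = 18.223%

18.2%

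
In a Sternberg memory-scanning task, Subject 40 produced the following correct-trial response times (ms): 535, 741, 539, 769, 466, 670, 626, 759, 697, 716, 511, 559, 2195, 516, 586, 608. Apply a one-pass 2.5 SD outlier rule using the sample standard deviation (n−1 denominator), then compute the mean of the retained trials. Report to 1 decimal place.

n = 16, ΣRT = 11493, M = 718.312
Σ(x−M)² = 2465043.44; s = √(2465043.44/15) = 405.384
Cutoffs: 718.312 ± 2.5·405.384 → [-295.1, 1731.8]
Outside: 2195 → excluded.
Retained (n=15): Σ = 9298, mean = 9298/15 = 619.867

619.9 ms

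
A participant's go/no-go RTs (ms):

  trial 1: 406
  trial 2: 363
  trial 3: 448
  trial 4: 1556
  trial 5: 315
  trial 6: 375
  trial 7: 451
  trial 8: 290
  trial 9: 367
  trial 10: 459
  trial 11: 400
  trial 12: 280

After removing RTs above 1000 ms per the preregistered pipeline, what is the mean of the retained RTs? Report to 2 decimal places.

377.64 ms

Excluded: 1556
Retained (n=11): Σ = 4154
Mean = 4154/11 = 377.6364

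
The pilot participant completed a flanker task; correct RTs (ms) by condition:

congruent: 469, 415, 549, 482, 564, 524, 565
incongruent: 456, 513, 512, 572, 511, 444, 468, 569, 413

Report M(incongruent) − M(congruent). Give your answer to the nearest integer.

M(congruent) = 3568/7 = 509.714
M(incongruent) = 4458/9 = 495.333
Difference = 495.333 − 509.714 = -14.381 ms

-14 ms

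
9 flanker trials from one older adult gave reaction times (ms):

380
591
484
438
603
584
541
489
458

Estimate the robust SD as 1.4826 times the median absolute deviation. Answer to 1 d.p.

77.1 ms

Sorted: 380, 438, 458, 484, 489, 541, 584, 591, 603 → median = 489
|x − 489| sorted: 0, 5, 31, 51, 52, 95, 102, 109, 114 → MAD = 52
Robust SD ≈ 1.4826 × 52 = 77.095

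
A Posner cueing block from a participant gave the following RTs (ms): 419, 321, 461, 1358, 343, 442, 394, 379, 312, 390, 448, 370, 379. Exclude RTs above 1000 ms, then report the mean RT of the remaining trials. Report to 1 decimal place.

388.2 ms

Excluded: 1358
Retained (n=12): Σ = 4658
Mean = 4658/12 = 388.1667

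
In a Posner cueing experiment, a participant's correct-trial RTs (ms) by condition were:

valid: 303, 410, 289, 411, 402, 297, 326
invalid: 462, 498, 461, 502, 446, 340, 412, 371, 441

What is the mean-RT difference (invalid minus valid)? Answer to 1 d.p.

88.7 ms

M(valid) = 2438/7 = 348.286
M(invalid) = 3933/9 = 437.000
Difference = 437.000 − 348.286 = 88.714 ms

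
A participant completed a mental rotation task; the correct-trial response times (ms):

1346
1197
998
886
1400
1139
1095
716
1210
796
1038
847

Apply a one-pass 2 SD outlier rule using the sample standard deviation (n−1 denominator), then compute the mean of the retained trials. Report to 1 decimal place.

n = 12, ΣRT = 12668, M = 1055.667
Σ(x−M)² = 513910.67; s = √(513910.67/11) = 216.146
Cutoffs: 1055.667 ± 2·216.146 → [623.4, 1488.0]
No RTs fall outside the cutoffs; all 12 retained. Mean = 12668/12 = 1055.667

1055.7 ms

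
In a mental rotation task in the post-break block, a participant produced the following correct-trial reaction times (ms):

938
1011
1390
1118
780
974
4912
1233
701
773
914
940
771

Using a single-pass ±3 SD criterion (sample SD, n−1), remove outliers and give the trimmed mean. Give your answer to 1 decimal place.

961.9 ms

n = 13, ΣRT = 16455, M = 1265.769
Σ(x−M)² = 14863232.31; s = √(14863232.31/12) = 1112.925
Cutoffs: 1265.769 ± 3·1112.925 → [-2073.0, 4604.5]
Outside: 4912 → excluded.
Retained (n=12): Σ = 11543, mean = 11543/12 = 961.917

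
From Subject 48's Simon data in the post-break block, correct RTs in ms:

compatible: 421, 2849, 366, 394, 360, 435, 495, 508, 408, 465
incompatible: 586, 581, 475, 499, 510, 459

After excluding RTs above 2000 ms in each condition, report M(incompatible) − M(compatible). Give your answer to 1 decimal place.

90.3 ms

compatible: exclude 2849
M(compatible) = 3852/9 = 428.000
M(incompatible) = 3110/6 = 518.333
Difference = 518.333 − 428.000 = 90.333 ms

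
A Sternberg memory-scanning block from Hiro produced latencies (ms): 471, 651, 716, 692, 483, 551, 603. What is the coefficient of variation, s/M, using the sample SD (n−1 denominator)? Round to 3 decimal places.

0.164

n = 7, Σ = 4167, M = 595.2857
Σ(x−M)² = 57105.429; s = √(57105.429/6) = 97.5580
CV = 97.5580 / 595.2857 = 0.16388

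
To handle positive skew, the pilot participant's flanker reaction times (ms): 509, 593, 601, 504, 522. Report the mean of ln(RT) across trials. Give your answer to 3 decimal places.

6.299

ln(RT): 6.2324, 6.3852, 6.3986, 6.2226, 6.2577
Σ ln(RT) = 31.4965
Mean = 31.4965/5 = 6.29930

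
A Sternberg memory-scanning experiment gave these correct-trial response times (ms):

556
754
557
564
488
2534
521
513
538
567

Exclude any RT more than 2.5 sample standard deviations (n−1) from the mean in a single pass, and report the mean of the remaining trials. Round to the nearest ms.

n = 10, ΣRT = 7592, M = 759.200
Σ(x−M)² = 3546993.60; s = √(3546993.60/9) = 627.782
Cutoffs: 759.200 ± 2.5·627.782 → [-810.3, 2328.7]
Outside: 2534 → excluded.
Retained (n=9): Σ = 5058, mean = 5058/9 = 562.000

562 ms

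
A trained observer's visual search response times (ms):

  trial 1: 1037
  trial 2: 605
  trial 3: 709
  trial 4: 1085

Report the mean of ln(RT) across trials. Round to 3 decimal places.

6.726

ln(RT): 6.9441, 6.4052, 6.5639, 6.9893
Σ ln(RT) = 26.9025
Mean = 26.9025/4 = 6.72563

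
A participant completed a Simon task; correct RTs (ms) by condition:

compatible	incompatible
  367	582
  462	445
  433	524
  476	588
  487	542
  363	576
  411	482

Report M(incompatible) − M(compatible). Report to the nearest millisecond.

M(compatible) = 2999/7 = 428.429
M(incompatible) = 3739/7 = 534.143
Difference = 534.143 − 428.429 = 105.714 ms

106 ms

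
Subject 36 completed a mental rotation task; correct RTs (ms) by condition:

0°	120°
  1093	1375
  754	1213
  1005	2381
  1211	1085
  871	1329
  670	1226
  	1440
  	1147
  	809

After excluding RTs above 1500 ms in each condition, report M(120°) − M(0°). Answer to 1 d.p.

269.0 ms

120°: exclude 2381
M(0°) = 5604/6 = 934.000
M(120°) = 9624/8 = 1203.000
Difference = 1203.000 − 934.000 = 269.000 ms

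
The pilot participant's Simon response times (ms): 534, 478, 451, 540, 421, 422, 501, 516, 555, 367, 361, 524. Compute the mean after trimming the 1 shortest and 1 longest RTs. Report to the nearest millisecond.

475 ms

Sorted: 361, 367, 421, 422, 451, 478, 501, 516, 524, 534, 540, 555
Drop lowest 1 (361) and highest 1 (555)
Remaining (n=10): Σ = 4754, mean = 4754/10 = 475.400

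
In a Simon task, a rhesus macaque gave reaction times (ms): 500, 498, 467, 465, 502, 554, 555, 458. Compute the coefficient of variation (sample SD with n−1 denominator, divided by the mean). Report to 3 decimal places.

0.076

n = 8, Σ = 3999, M = 499.8750
Σ(x−M)² = 10026.875; s = √(10026.875/7) = 37.8472
CV = 37.8472 / 499.8750 = 0.07571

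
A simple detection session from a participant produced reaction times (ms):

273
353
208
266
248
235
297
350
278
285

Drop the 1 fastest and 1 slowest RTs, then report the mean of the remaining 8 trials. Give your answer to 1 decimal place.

279.0 ms

Sorted: 208, 235, 248, 266, 273, 278, 285, 297, 350, 353
Drop lowest 1 (208) and highest 1 (353)
Remaining (n=8): Σ = 2232, mean = 2232/8 = 279.000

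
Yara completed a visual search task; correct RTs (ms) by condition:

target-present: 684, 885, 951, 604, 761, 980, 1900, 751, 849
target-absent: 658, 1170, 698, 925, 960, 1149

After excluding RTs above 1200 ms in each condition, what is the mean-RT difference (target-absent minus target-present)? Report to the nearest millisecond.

119 ms

target-present: exclude 1900
M(target-present) = 6465/8 = 808.125
M(target-absent) = 5560/6 = 926.667
Difference = 926.667 − 808.125 = 118.542 ms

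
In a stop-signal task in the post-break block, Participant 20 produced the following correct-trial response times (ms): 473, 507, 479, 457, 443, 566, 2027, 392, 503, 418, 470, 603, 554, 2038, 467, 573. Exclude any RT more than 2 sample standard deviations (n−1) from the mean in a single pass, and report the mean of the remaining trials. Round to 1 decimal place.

n = 16, ΣRT = 10970, M = 685.625
Σ(x−M)² = 4195779.75; s = √(4195779.75/15) = 528.884
Cutoffs: 685.625 ± 2·528.884 → [-372.1, 1743.4]
Outside: 2027, 2038 → excluded.
Retained (n=14): Σ = 6905, mean = 6905/14 = 493.214

493.2 ms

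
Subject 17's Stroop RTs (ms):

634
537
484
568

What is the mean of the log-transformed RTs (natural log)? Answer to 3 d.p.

6.316

ln(RT): 6.4520, 6.2860, 6.1821, 6.3421
Σ ln(RT) = 25.2623
Mean = 25.2623/4 = 6.31556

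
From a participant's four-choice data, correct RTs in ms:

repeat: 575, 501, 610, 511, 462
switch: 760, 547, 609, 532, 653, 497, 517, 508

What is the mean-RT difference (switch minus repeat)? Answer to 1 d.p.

M(repeat) = 2659/5 = 531.800
M(switch) = 4623/8 = 577.875
Difference = 577.875 − 531.800 = 46.075 ms

46.1 ms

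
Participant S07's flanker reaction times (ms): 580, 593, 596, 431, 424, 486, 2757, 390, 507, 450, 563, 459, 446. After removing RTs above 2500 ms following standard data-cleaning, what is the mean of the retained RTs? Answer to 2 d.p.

493.75 ms

Excluded: 2757
Retained (n=12): Σ = 5925
Mean = 5925/12 = 493.7500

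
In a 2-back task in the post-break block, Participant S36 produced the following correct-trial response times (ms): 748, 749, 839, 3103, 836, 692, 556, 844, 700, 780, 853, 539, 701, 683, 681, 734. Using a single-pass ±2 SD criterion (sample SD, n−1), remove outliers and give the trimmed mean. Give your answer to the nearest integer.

729 ms

n = 16, ΣRT = 14038, M = 877.375
Σ(x−M)² = 5412613.75; s = √(5412613.75/15) = 600.700
Cutoffs: 877.375 ± 2·600.700 → [-324.0, 2078.8]
Outside: 3103 → excluded.
Retained (n=15): Σ = 10935, mean = 10935/15 = 729.000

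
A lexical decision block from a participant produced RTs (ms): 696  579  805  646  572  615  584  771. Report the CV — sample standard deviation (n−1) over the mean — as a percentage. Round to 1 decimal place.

n = 8, Σ = 5268, M = 658.5000
Σ(x−M)² = 56926.000; s = √(56926.000/7) = 90.1792
CV = 90.1792 / 658.5000 = 0.13695 = 13.695%

13.7%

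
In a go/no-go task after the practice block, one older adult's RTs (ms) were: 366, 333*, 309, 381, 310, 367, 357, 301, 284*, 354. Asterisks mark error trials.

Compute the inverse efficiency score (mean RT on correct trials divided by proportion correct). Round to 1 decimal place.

428.9 ms

Correct trials (n=8): 366, 309, 381, 310, 367, 357, 301, 354
Mean correct RT = 2745/8 = 343.1250 ms
Proportion correct = 8/10
IES = 343.1250 / (8/10) = 428.906 ms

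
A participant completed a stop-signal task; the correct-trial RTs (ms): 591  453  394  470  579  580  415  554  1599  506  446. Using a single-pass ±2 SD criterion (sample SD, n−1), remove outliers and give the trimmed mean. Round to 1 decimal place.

498.8 ms

n = 11, ΣRT = 6587, M = 598.818
Σ(x−M)² = 1148745.64; s = √(1148745.64/10) = 338.932
Cutoffs: 598.818 ± 2·338.932 → [-79.0, 1276.7]
Outside: 1599 → excluded.
Retained (n=10): Σ = 4988, mean = 4988/10 = 498.800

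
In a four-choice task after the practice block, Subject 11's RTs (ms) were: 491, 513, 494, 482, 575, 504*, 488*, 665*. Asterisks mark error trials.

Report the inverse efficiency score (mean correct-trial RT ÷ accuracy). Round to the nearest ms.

Correct trials (n=5): 491, 513, 494, 482, 575
Mean correct RT = 2555/5 = 511.0000 ms
Proportion correct = 5/8
IES = 511.0000 / (5/8) = 817.600 ms

818 ms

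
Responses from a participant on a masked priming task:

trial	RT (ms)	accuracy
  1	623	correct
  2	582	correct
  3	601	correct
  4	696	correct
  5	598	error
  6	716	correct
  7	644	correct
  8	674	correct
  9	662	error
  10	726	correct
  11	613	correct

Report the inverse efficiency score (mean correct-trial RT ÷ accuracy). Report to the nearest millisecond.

Correct trials (n=9): 623, 582, 601, 696, 716, 644, 674, 726, 613
Mean correct RT = 5875/9 = 652.7778 ms
Proportion correct = 9/11
IES = 652.7778 / (9/11) = 797.840 ms

798 ms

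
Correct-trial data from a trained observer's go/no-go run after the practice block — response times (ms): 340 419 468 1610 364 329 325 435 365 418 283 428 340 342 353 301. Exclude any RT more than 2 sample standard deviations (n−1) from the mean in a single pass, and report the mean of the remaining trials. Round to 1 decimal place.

n = 16, ΣRT = 7120, M = 445.000
Σ(x−M)² = 1488468.00; s = √(1488468.00/15) = 315.010
Cutoffs: 445.000 ± 2·315.010 → [-185.0, 1075.0]
Outside: 1610 → excluded.
Retained (n=15): Σ = 5510, mean = 5510/15 = 367.333

367.3 ms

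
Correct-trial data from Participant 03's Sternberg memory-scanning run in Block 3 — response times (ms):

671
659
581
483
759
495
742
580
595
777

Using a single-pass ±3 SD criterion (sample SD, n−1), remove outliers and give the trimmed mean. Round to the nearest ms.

n = 10, ΣRT = 6342, M = 634.200
Σ(x−M)² = 99099.60; s = √(99099.60/9) = 104.934
Cutoffs: 634.200 ± 3·104.934 → [319.4, 949.0]
No RTs fall outside the cutoffs; all 10 retained. Mean = 6342/10 = 634.200

634 ms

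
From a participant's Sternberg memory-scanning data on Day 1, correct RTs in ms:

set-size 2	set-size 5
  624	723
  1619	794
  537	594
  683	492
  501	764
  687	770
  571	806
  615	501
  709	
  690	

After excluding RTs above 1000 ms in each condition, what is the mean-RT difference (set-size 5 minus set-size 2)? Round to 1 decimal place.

set-size 2: exclude 1619
M(set-size 2) = 5617/9 = 624.111
M(set-size 5) = 5444/8 = 680.500
Difference = 680.500 − 624.111 = 56.389 ms

56.4 ms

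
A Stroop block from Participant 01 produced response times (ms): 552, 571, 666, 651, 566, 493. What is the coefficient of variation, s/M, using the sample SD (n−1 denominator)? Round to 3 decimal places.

0.111

n = 6, Σ = 3499, M = 583.1667
Σ(x−M)² = 21006.833; s = √(21006.833/5) = 64.8180
CV = 64.8180 / 583.1667 = 0.11115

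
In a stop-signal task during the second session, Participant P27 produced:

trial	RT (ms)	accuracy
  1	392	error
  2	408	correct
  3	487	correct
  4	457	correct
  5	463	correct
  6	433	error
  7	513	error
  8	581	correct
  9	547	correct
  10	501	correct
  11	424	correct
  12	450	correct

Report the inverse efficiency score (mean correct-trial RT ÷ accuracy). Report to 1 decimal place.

639.7 ms

Correct trials (n=9): 408, 487, 457, 463, 581, 547, 501, 424, 450
Mean correct RT = 4318/9 = 479.7778 ms
Proportion correct = 9/12
IES = 479.7778 / (9/12) = 639.704 ms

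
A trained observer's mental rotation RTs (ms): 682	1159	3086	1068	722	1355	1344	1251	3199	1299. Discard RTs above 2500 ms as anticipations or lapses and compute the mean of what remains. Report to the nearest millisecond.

Excluded: 3086, 3199
Retained (n=8): Σ = 8880
Mean = 8880/8 = 1110.0000

1110 ms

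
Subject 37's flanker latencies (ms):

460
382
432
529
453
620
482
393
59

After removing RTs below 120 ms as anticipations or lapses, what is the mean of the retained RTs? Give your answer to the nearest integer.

Excluded: 59
Retained (n=8): Σ = 3751
Mean = 3751/8 = 468.8750

469 ms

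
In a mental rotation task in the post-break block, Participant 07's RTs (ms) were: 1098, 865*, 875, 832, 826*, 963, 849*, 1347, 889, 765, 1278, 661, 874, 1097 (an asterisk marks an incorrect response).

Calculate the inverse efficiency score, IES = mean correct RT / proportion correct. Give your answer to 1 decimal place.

1235.6 ms

Correct trials (n=11): 1098, 875, 832, 963, 1347, 889, 765, 1278, 661, 874, 1097
Mean correct RT = 10679/11 = 970.8182 ms
Proportion correct = 11/14
IES = 970.8182 / (11/14) = 1235.587 ms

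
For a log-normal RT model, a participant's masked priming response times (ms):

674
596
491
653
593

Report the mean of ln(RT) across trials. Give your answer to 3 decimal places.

6.393

ln(RT): 6.5132, 6.3902, 6.1964, 6.4816, 6.3852
Σ ln(RT) = 31.9667
Mean = 31.9667/5 = 6.39334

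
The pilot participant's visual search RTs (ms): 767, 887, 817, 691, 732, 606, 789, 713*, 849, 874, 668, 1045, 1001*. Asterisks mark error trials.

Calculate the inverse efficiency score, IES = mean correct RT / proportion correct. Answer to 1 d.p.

Correct trials (n=11): 767, 887, 817, 691, 732, 606, 789, 849, 874, 668, 1045
Mean correct RT = 8725/11 = 793.1818 ms
Proportion correct = 11/13
IES = 793.1818 / (11/13) = 937.397 ms

937.4 ms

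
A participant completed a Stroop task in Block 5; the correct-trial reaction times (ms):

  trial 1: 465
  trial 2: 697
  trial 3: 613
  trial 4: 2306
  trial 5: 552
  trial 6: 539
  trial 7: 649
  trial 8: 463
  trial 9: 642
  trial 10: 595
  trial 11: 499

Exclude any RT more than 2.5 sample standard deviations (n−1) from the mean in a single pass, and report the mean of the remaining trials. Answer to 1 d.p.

n = 11, ΣRT = 8020, M = 729.091
Σ(x−M)² = 2794114.91; s = √(2794114.91/10) = 528.594
Cutoffs: 729.091 ± 2.5·528.594 → [-592.4, 2050.6]
Outside: 2306 → excluded.
Retained (n=10): Σ = 5714, mean = 5714/10 = 571.400

571.4 ms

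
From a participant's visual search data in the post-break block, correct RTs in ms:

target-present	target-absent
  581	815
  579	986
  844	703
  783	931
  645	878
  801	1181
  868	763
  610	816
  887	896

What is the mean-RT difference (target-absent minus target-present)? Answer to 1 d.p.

M(target-present) = 6598/9 = 733.111
M(target-absent) = 7969/9 = 885.444
Difference = 885.444 − 733.111 = 152.333 ms

152.3 ms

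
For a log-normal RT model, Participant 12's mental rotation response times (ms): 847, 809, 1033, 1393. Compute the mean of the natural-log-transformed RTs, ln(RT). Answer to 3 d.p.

6.904

ln(RT): 6.7417, 6.6958, 6.9402, 7.2392
Σ ln(RT) = 27.6169
Mean = 27.6169/4 = 6.90423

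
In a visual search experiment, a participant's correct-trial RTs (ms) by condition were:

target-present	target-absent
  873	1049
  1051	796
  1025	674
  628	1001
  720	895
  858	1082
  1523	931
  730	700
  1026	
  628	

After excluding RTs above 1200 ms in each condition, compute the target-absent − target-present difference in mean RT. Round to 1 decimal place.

target-present: exclude 1523
M(target-present) = 7539/9 = 837.667
M(target-absent) = 7128/8 = 891.000
Difference = 891.000 − 837.667 = 53.333 ms

53.3 ms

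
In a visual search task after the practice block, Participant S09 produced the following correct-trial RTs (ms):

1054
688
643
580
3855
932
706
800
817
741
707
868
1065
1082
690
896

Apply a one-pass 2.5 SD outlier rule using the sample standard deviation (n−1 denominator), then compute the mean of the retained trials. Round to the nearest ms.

n = 16, ΣRT = 16124, M = 1007.750
Σ(x−M)² = 9006941.00; s = √(9006941.00/15) = 774.895
Cutoffs: 1007.750 ± 2.5·774.895 → [-929.5, 2945.0]
Outside: 3855 → excluded.
Retained (n=15): Σ = 12269, mean = 12269/15 = 817.933

818 ms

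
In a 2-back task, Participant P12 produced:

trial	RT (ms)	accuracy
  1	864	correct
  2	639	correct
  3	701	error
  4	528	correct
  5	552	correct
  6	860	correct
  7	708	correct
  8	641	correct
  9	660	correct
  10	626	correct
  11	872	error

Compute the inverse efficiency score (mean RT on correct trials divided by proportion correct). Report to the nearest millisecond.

825 ms

Correct trials (n=9): 864, 639, 528, 552, 860, 708, 641, 660, 626
Mean correct RT = 6078/9 = 675.3333 ms
Proportion correct = 9/11
IES = 675.3333 / (9/11) = 825.407 ms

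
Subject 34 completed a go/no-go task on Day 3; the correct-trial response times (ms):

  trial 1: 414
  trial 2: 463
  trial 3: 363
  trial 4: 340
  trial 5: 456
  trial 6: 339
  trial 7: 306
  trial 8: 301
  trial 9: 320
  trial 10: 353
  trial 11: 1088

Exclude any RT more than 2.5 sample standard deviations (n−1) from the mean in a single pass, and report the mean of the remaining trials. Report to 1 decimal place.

n = 11, ΣRT = 4743, M = 431.182
Σ(x−M)² = 505885.64; s = √(505885.64/10) = 224.919
Cutoffs: 431.182 ± 2.5·224.919 → [-131.1, 993.5]
Outside: 1088 → excluded.
Retained (n=10): Σ = 3655, mean = 3655/10 = 365.500

365.5 ms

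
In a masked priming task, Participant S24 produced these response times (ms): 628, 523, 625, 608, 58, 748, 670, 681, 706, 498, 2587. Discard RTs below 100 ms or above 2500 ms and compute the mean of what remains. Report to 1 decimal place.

631.9 ms

Excluded: 58, 2587
Retained (n=9): Σ = 5687
Mean = 5687/9 = 631.8889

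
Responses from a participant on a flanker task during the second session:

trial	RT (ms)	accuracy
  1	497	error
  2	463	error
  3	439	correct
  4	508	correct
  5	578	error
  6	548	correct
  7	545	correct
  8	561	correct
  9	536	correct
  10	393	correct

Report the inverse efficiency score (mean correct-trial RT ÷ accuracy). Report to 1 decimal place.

Correct trials (n=7): 439, 508, 548, 545, 561, 536, 393
Mean correct RT = 3530/7 = 504.2857 ms
Proportion correct = 7/10
IES = 504.2857 / (7/10) = 720.408 ms

720.4 ms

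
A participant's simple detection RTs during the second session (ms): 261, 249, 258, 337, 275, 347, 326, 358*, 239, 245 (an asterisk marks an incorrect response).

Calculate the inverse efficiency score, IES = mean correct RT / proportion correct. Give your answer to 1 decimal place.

313.2 ms

Correct trials (n=9): 261, 249, 258, 337, 275, 347, 326, 239, 245
Mean correct RT = 2537/9 = 281.8889 ms
Proportion correct = 9/10
IES = 281.8889 / (9/10) = 313.210 ms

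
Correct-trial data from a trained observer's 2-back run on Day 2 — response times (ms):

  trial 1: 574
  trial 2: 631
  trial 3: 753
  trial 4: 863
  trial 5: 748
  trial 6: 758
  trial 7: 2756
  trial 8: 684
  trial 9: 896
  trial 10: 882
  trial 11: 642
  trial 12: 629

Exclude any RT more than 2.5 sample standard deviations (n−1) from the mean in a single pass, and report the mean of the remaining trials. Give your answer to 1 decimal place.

n = 12, ΣRT = 10816, M = 901.333
Σ(x−M)² = 3876598.67; s = √(3876598.67/11) = 593.648
Cutoffs: 901.333 ± 2.5·593.648 → [-582.8, 2385.5]
Outside: 2756 → excluded.
Retained (n=11): Σ = 8060, mean = 8060/11 = 732.727

732.7 ms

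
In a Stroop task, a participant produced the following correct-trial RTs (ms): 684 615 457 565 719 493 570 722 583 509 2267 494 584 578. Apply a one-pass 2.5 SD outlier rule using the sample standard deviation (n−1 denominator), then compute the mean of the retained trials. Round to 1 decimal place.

582.5 ms

n = 14, ΣRT = 9840, M = 702.857
Σ(x−M)² = 2721669.71; s = √(2721669.71/13) = 457.558
Cutoffs: 702.857 ± 2.5·457.558 → [-441.0, 1846.8]
Outside: 2267 → excluded.
Retained (n=13): Σ = 7573, mean = 7573/13 = 582.538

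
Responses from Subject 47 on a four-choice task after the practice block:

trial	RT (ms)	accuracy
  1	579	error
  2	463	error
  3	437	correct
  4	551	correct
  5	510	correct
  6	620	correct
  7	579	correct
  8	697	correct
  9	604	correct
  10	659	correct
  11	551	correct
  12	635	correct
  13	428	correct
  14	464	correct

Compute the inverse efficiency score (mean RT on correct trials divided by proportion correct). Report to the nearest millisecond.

655 ms

Correct trials (n=12): 437, 551, 510, 620, 579, 697, 604, 659, 551, 635, 428, 464
Mean correct RT = 6735/12 = 561.2500 ms
Proportion correct = 12/14
IES = 561.2500 / (12/14) = 654.792 ms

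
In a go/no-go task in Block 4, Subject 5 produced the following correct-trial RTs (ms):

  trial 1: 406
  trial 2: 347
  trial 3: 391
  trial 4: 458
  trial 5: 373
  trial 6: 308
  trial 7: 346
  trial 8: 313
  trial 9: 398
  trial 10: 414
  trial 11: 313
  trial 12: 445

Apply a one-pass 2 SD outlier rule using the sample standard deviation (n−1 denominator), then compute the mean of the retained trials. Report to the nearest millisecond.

376 ms

n = 12, ΣRT = 4512, M = 376.000
Σ(x−M)² = 28850.00; s = √(28850.00/11) = 51.213
Cutoffs: 376.000 ± 2·51.213 → [273.6, 478.4]
No RTs fall outside the cutoffs; all 12 retained. Mean = 4512/12 = 376.000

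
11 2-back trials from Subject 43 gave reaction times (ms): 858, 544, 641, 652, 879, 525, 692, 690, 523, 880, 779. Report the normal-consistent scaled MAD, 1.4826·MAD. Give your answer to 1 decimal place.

216.5 ms

Sorted: 523, 525, 544, 641, 652, 690, 692, 779, 858, 879, 880 → median = 690
|x − 690| sorted: 0, 2, 38, 49, 89, 146, 165, 167, 168, 189, 190 → MAD = 146
Robust SD ≈ 1.4826 × 146 = 216.460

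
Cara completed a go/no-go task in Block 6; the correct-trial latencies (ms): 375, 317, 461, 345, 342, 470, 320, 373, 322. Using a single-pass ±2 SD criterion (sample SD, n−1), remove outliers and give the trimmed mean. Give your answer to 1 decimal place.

369.4 ms

n = 9, ΣRT = 3325, M = 369.444
Σ(x−M)² = 27334.22; s = √(27334.22/8) = 58.453
Cutoffs: 369.444 ± 2·58.453 → [252.5, 486.4]
No RTs fall outside the cutoffs; all 9 retained. Mean = 3325/9 = 369.444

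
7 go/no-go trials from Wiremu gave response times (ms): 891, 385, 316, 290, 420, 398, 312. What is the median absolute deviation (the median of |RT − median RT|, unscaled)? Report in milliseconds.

Sorted: 290, 312, 316, 385, 398, 420, 891 → median = 385
|x − 385|: 506, 0, 69, 95, 35, 13, 73
Sorted deviations: 0, 13, 35, 69, 73, 95, 506 → MAD = 69

69 ms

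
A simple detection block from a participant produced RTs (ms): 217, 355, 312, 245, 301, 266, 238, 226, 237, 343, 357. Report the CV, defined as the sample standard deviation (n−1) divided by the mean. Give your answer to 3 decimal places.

n = 11, Σ = 3097, M = 281.5455
Σ(x−M)² = 28880.727; s = √(28880.727/10) = 53.7408
CV = 53.7408 / 281.5455 = 0.19088

0.191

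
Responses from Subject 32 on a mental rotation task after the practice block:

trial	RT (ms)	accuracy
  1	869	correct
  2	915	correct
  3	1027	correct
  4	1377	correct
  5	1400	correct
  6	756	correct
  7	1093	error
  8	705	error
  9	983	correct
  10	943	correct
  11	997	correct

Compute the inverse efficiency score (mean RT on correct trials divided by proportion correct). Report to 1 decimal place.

Correct trials (n=9): 869, 915, 1027, 1377, 1400, 756, 983, 943, 997
Mean correct RT = 9267/9 = 1029.6667 ms
Proportion correct = 9/11
IES = 1029.6667 / (9/11) = 1258.481 ms

1258.5 ms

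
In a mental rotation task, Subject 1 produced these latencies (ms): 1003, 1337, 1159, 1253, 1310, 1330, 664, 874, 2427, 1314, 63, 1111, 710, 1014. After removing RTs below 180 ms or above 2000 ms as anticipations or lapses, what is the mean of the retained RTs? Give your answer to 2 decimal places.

1089.92 ms

Excluded: 63, 2427
Retained (n=12): Σ = 13079
Mean = 13079/12 = 1089.9167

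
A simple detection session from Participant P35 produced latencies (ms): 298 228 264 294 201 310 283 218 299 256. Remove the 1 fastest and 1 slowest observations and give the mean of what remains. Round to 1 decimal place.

267.5 ms

Sorted: 201, 218, 228, 256, 264, 283, 294, 298, 299, 310
Drop lowest 1 (201) and highest 1 (310)
Remaining (n=8): Σ = 2140, mean = 2140/8 = 267.500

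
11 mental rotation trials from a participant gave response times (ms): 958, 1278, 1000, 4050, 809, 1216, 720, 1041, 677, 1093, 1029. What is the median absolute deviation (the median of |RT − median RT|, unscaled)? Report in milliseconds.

Sorted: 677, 720, 809, 958, 1000, 1029, 1041, 1093, 1216, 1278, 4050 → median = 1029
|x − 1029|: 71, 249, 29, 3021, 220, 187, 309, 12, 352, 64, 0
Sorted deviations: 0, 12, 29, 64, 71, 187, 220, 249, 309, 352, 3021 → MAD = 187

187 ms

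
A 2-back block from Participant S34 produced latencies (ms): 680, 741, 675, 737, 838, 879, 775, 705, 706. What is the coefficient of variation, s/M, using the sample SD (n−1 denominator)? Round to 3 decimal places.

n = 9, Σ = 6736, M = 748.4444
Σ(x−M)² = 39724.222; s = √(39724.222/8) = 70.4665
CV = 70.4665 / 748.4444 = 0.09415

0.094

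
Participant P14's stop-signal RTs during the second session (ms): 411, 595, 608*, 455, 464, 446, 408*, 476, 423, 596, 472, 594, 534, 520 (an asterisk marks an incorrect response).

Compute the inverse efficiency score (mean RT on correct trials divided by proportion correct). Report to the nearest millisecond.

Correct trials (n=12): 411, 595, 455, 464, 446, 476, 423, 596, 472, 594, 534, 520
Mean correct RT = 5986/12 = 498.8333 ms
Proportion correct = 12/14
IES = 498.8333 / (12/14) = 581.972 ms

582 ms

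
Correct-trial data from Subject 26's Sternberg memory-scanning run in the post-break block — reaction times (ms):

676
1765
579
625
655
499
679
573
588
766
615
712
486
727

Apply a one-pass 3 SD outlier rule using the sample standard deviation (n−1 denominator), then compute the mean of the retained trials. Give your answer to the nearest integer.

629 ms

n = 14, ΣRT = 9945, M = 710.357
Σ(x−M)² = 1283355.21; s = √(1283355.21/13) = 314.197
Cutoffs: 710.357 ± 3·314.197 → [-232.2, 1652.9]
Outside: 1765 → excluded.
Retained (n=13): Σ = 8180, mean = 8180/13 = 629.231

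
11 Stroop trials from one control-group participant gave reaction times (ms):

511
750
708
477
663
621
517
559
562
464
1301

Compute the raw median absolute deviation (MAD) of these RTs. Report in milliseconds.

Sorted: 464, 477, 511, 517, 559, 562, 621, 663, 708, 750, 1301 → median = 562
|x − 562|: 51, 188, 146, 85, 101, 59, 45, 3, 0, 98, 739
Sorted deviations: 0, 3, 45, 51, 59, 85, 98, 101, 146, 188, 739 → MAD = 85

85 ms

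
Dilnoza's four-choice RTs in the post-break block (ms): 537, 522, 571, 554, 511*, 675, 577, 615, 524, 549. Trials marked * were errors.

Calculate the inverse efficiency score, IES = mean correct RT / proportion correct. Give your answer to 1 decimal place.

632.6 ms

Correct trials (n=9): 537, 522, 571, 554, 675, 577, 615, 524, 549
Mean correct RT = 5124/9 = 569.3333 ms
Proportion correct = 9/10
IES = 569.3333 / (9/10) = 632.593 ms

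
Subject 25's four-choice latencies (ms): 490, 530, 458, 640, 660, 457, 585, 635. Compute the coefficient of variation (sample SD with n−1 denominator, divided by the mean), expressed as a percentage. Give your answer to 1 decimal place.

n = 8, Σ = 4455, M = 556.8750
Σ(x−M)² = 49384.875; s = √(49384.875/7) = 83.9939
CV = 83.9939 / 556.8750 = 0.15083 = 15.083%

15.1%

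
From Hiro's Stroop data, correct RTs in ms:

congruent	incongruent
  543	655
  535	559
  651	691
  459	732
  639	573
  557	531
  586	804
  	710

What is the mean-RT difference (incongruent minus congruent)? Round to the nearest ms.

90 ms

M(congruent) = 3970/7 = 567.143
M(incongruent) = 5255/8 = 656.875
Difference = 656.875 − 567.143 = 89.732 ms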